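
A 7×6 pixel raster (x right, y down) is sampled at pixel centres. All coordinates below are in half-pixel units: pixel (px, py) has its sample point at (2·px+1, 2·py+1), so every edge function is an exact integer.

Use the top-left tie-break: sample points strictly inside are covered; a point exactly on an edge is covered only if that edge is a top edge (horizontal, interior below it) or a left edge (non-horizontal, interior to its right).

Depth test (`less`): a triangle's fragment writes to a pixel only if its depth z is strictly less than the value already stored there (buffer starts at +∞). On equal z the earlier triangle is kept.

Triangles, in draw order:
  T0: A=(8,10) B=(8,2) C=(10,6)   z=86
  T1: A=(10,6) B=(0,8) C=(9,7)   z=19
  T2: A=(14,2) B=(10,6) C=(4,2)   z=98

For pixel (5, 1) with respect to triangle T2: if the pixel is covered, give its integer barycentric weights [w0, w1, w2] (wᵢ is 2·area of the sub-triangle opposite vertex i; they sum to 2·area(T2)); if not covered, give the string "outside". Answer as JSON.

T0:
  2·area = 16
  edge (8, 10)→(8, 2): d=(0,-8) top-left  bias=+0
  edge (8, 2)→(10, 6): d=(2,4) right/bottom  bias=-1
  edge (10, 6)→(8, 10): d=(-2,4) right/bottom  bias=-1
    (4,2)@(9, 5): e=[8,2,6] → X
    (5,2)@(11, 5): e=[24,-6,-2] → .
    (4,3)@(9, 7): e=[8,6,2] → X
    (5,3)@(11, 7): e=[24,-2,-6] → .
    (4,4)@(9, 9): e=[8,10,-2] → .
  covered (2 px):
    . . . . . . .
    . . . . . . .
    . . . . X . .
    . . . . X . .
    . . . . . . .
    . . . . . . .
T1:
  2·area = 8  (B↔C swapped to make it positive)
  edge (10, 6)→(9, 7): d=(-1,1) right/bottom  bias=-1
  edge (9, 7)→(0, 8): d=(-9,1) right/bottom  bias=-1
  edge (0, 8)→(10, 6): d=(10,-2) top-left  bias=+0
    (6,1)@(13, 3): e=[0,32,-24] → .  [on edge]
    (5,2)@(11, 5): e=[0,16,-8] → .  [on edge]
    (2,3)@(5, 7): e=[4,4,0] → X  [on edge]
    (3,3)@(7, 7): e=[2,2,4] → X
    (4,3)@(9, 7): e=[0,0,8] → .  [on edge]
    (2,4)@(5, 9): e=[2,-14,20] → .
    (3,4)@(7, 9): e=[0,-16,24] → .  [on edge]
    (2,5)@(5, 11): e=[0,-32,40] → .  [on edge]
  covered (2 px):
    . . . . . . .
    . . . . . . .
    . . . . . . .
    . . X X . . .
    . . . . . . .
    . . . . . . .
T2:
  2·area = 40
  edge (14, 2)→(10, 6): d=(-4,4) right/bottom  bias=-1
  edge (10, 6)→(4, 2): d=(-6,-4) top-left  bias=+0
  edge (4, 2)→(14, 2): d=(10,0) top-left  bias=+0
    (3,1)@(7, 3): e=[24,6,10] → X
    (4,1)@(9, 3): e=[16,14,10] → X
    (5,1)@(11, 3): e=[8,22,10] → X
    (6,1)@(13, 3): e=[0,30,10] → .  [on edge]
    (3,2)@(7, 5): e=[16,-6,30] → .
    (4,2)@(9, 5): e=[8,2,30] → X
    (5,2)@(11, 5): e=[0,10,30] → .  [on edge]
    (4,3)@(9, 7): e=[0,-10,50] → .  [on edge]
    (3,4)@(7, 9): e=[0,-30,70] → .  [on edge]
    (2,5)@(5, 11): e=[0,-50,90] → .  [on edge]
  covered (4 px):
    . . . . . . .
    . . . X X X .
    . . . . X . .
    . . . . . . .
    . . . . . . .
    . . . . . . .

Final: [22,10,8]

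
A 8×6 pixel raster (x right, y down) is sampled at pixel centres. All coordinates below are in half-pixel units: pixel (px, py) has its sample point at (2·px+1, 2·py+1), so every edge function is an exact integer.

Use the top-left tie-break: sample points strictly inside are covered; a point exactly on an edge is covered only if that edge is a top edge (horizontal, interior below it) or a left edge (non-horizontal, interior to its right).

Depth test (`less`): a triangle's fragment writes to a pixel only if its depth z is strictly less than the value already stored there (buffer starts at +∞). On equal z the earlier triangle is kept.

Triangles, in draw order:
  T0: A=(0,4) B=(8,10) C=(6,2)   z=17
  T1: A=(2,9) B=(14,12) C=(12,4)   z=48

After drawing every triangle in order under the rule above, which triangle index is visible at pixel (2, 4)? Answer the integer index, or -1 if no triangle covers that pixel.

T0:
  2·area = 52  (B↔C swapped to make it positive)
  edge (0, 4)→(6, 2): d=(6,-2) top-left  bias=+0
  edge (6, 2)→(8, 10): d=(2,8) right/bottom  bias=-1
  edge (8, 10)→(0, 4): d=(-8,-6) top-left  bias=+0
    (4,0)@(9, 1): e=[0,-26,78] → ·  [on edge]
    (1,1)@(3, 3): e=[0,26,26] → █  [on edge]
    (2,1)@(5, 3): e=[4,10,38] → █
    (3,1)@(7, 3): e=[8,-6,50] → ·
    (1,2)@(3, 5): e=[12,30,10] → █
    (3,2)@(7, 5): e=[20,-2,34] → ·
    (1,3)@(3, 7): e=[24,34,-6] → ·
    (2,3)@(5, 7): e=[28,18,6] → █
    (3,3)@(7, 7): e=[32,2,18] → █
    (4,3)@(9, 7): e=[36,-14,30] → ·
    (2,4)@(5, 9): e=[40,22,-10] → ·
    (3,4)@(7, 9): e=[44,6,2] → █
  covered (7 px):
    · · · · · · · ·
    · █ █ · · · · ·
    · █ █ · · · · ·
    · · █ █ · · · ·
    · · · █ · · · ·
    · · · · · · · ·
T1:
  2·area = 90  (B↔C swapped to make it positive)
  edge (2, 9)→(12, 4): d=(10,-5) top-left  bias=+0
  edge (12, 4)→(14, 12): d=(2,8) right/bottom  bias=-1
  edge (14, 12)→(2, 9): d=(-12,-3) top-left  bias=+0
    (5,2)@(11, 5): e=[5,10,75] → █
    (6,2)@(13, 5): e=[15,-6,81] → ·
    (3,3)@(7, 7): e=[5,46,39] → █
    (4,3)@(9, 7): e=[15,30,45] → █
    (6,3)@(13, 7): e=[35,-2,57] → ·
    (1,4)@(3, 9): e=[5,82,3] → █
    (2,4)@(5, 9): e=[15,66,9] → █
    (6,4)@(13, 9): e=[55,2,33] → █
    (7,4)@(15, 9): e=[65,-14,39] → ·
    (1,5)@(3, 11): e=[25,86,-21] → ·
    (2,5)@(5, 11): e=[35,70,-15] → ·
    (3,5)@(7, 11): e=[45,54,-9] → ·
  covered (12 px):
    · · · · · · · ·
    · · · · · · · ·
    · · · · · █ · ·
    · · · █ █ █ · ·
    · █ █ █ █ █ █ ·
    · · · · · █ █ ·

Z-buffer (winner per pixel, '.' = empty):
  . . . . . . . .
  . 0 0 . . . . .
  . 0 0 . . 1 . .
  . . 0 0 1 1 . .
  . 1 1 0 1 1 1 .
  . . . . . 1 1 .

Final: 1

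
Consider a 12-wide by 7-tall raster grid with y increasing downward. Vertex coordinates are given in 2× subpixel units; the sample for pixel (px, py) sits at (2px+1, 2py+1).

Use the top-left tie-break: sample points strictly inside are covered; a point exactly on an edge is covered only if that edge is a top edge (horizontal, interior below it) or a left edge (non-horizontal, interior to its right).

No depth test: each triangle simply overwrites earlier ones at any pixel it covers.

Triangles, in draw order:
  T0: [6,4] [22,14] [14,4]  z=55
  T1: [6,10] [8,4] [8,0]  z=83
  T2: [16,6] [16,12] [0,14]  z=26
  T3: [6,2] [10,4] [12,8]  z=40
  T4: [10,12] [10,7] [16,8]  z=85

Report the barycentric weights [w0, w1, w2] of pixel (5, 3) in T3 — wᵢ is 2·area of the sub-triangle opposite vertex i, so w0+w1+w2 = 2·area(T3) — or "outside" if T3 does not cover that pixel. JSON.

T0:
  2·area = 80  (B↔C swapped to make it positive)
  edge (6, 4)→(14, 4): d=(8,0) top-left  bias=+0
  edge (14, 4)→(22, 14): d=(8,10) right/bottom  bias=-1
  edge (22, 14)→(6, 4): d=(-16,-10) top-left  bias=+0
    (4,2)@(9, 5): e=[8,58,14] → █
    (5,2)@(11, 5): e=[8,38,34] → █
    (6,2)@(13, 5): e=[8,18,54] → █
    (7,2)@(15, 5): e=[8,-2,74] → ·
    (4,3)@(9, 7): e=[24,74,-18] → ·
    (5,3)@(11, 7): e=[24,54,2] → █
    (7,3)@(15, 7): e=[24,14,42] → █
    (8,3)@(17, 7): e=[24,-6,62] → ·
    (5,4)@(11, 9): e=[40,70,-30] → ·
    (6,4)@(13, 9): e=[40,50,-10] → ·
    (7,4)@(15, 9): e=[40,30,10] → █
    (8,4)@(17, 9): e=[40,10,30] → █
  covered (10 px):
    · · · · · · · · · · · ·
    · · · · · · · · · · · ·
    · · · · █ █ █ · · · · ·
    · · · · · █ █ █ · · · ·
    · · · · · · · █ █ · · ·
    · · · · · · · · · █ · ·
    · · · · · · · · · · █ ·
T1:
  2·area = 8  (B↔C swapped to make it positive)
  edge (6, 10)→(8, 0): d=(2,-10) top-left  bias=+0
  edge (8, 0)→(8, 4): d=(0,4) right/bottom  bias=-1
  edge (8, 4)→(6, 10): d=(-2,6) right/bottom  bias=-1
    (4,0)@(9, 1): e=[12,-4,0] → ·  [on edge]
    (3,2)@(7, 5): e=[0,4,4] → █  [on edge]
    (4,2)@(9, 5): e=[20,-4,-8] → ·
    (3,3)@(7, 7): e=[4,4,0] → ·  [on edge]
    (2,6)@(5, 13): e=[-4,12,0] → ·  [on edge]
  covered (1 px):
    · · · · · · · · · · · ·
    · · · · · · · · · · · ·
    · · · █ · · · · · · · ·
    · · · · · · · · · · · ·
    · · · · · · · · · · · ·
    · · · · · · · · · · · ·
    · · · · · · · · · · · ·
T2:
  2·area = 96
  edge (16, 6)→(16, 12): d=(0,6) right/bottom  bias=-1
  edge (16, 12)→(0, 14): d=(-16,2) right/bottom  bias=-1
  edge (0, 14)→(16, 6): d=(16,-8) top-left  bias=+0
    (7,3)@(15, 7): e=[6,82,8] → █
    (8,3)@(17, 7): e=[-6,78,24] → ·
    (5,4)@(11, 9): e=[30,58,8] → █
    (6,4)@(13, 9): e=[18,54,24] → █
    (8,4)@(17, 9): e=[-6,46,56] → ·
    (3,5)@(7, 11): e=[54,34,8] → █
    (4,5)@(9, 11): e=[42,30,24] → █
    (8,5)@(17, 11): e=[-6,14,88] → ·
    (1,6)@(3, 13): e=[78,10,8] → █
    (2,6)@(5, 13): e=[66,6,24] → █
    (4,6)@(9, 13): e=[42,-2,56] → ·
    (5,6)@(11, 13): e=[30,-6,72] → ·
  covered (12 px):
    · · · · · · · · · · · ·
    · · · · · · · · · · · ·
    · · · · · · · · · · · ·
    · · · · · · · █ · · · ·
    · · · · · █ █ █ · · · ·
    · · · █ █ █ █ █ · · · ·
    · █ █ █ · · · · · · · ·
T3:
  2·area = 12
  edge (6, 2)→(10, 4): d=(4,2) right/bottom  bias=-1
  edge (10, 4)→(12, 8): d=(2,4) right/bottom  bias=-1
  edge (12, 8)→(6, 2): d=(-6,-6) top-left  bias=+0
    (2,0)@(5, 1): e=[-2,14,0] → ·  [on edge]
    (3,1)@(7, 3): e=[2,10,0] → █  [on edge]
    (4,1)@(9, 3): e=[-2,2,12] → ·
    (3,2)@(7, 5): e=[10,14,-12] → ·
    (4,2)@(9, 5): e=[6,6,0] → █  [on edge]
    (5,2)@(11, 5): e=[2,-2,12] → ·
    (4,3)@(9, 7): e=[14,10,-12] → ·
    (5,3)@(11, 7): e=[10,2,0] → █  [on edge]
    (6,3)@(13, 7): e=[6,-6,12] → ·
    (5,4)@(11, 9): e=[18,6,-12] → ·
    (6,4)@(13, 9): e=[14,-2,0] → ·  [on edge]
    (7,5)@(15, 11): e=[18,-6,0] → ·  [on edge]
    (8,6)@(17, 13): e=[22,-10,0] → ·  [on edge]
  covered (3 px):
    · · · · · · · · · · · ·
    · · · █ · · · · · · · ·
    · · · · █ · · · · · · ·
    · · · · · █ · · · · · ·
    · · · · · · · · · · · ·
    · · · · · · · · · · · ·
    · · · · · · · · · · · ·
T4:
  2·area = 30
  edge (10, 12)→(10, 7): d=(0,-5) top-left  bias=+0
  edge (10, 7)→(16, 8): d=(6,1) right/bottom  bias=-1
  edge (16, 8)→(10, 12): d=(-6,4) right/bottom  bias=-1
    (5,4)@(11, 9): e=[5,11,14] → █
    (6,4)@(13, 9): e=[15,9,6] → █
    (7,4)@(15, 9): e=[25,7,-2] → ·
    (5,5)@(11, 11): e=[5,23,2] → █
    (6,5)@(13, 11): e=[15,21,-6] → ·
    (5,6)@(11, 13): e=[5,35,-10] → ·
  covered (3 px):
    · · · · · · · · · · · ·
    · · · · · · · · · · · ·
    · · · · · · · · · · · ·
    · · · · · · · · · · · ·
    · · · · · █ █ · · · · ·
    · · · · · █ · · · · · ·
    · · · · · · · · · · · ·

Final: [2,0,10]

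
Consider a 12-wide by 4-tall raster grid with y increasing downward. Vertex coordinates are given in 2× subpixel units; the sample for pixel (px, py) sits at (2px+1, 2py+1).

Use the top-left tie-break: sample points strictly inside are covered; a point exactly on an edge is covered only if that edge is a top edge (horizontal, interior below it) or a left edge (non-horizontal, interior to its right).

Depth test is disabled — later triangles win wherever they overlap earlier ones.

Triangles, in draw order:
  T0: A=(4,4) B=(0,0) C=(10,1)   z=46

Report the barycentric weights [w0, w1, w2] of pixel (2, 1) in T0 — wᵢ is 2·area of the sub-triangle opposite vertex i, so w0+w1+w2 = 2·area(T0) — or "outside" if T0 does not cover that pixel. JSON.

T0:
  2·area = 36
  edge (4, 4)→(0, 0): d=(-4,-4) top-left  bias=+0
  edge (0, 0)→(10, 1): d=(10,1) right/bottom  bias=-1
  edge (10, 1)→(4, 4): d=(-6,3) right/bottom  bias=-1
    (0,0)@(1, 1): e=[0,9,27] → #  [on edge]
    (1,0)@(3, 1): e=[8,7,21] → #
    (2,0)@(5, 1): e=[16,5,15] → #
    (3,0)@(7, 1): e=[24,3,9] → #
    (4,0)@(9, 1): e=[32,1,3] → #
    (5,0)@(11, 1): e=[40,-1,-3] → ·
    (0,1)@(1, 3): e=[-8,29,15] → ·
    (1,1)@(3, 3): e=[0,27,9] → #  [on edge]
    (3,1)@(7, 3): e=[16,23,-3] → ·
    (4,1)@(9, 3): e=[24,21,-9] → ·
    (1,2)@(3, 5): e=[-8,47,-3] → ·
    (2,2)@(5, 5): e=[0,45,-9] → ·  [on edge]
    (3,3)@(7, 7): e=[0,63,-27] → ·  [on edge]
  covered (7 px):
    # # # # # · · · · · · ·
    · # # · · · · · · · · ·
    · · · · · · · · · · · ·
    · · · · · · · · · · · ·

Final: [25,3,8]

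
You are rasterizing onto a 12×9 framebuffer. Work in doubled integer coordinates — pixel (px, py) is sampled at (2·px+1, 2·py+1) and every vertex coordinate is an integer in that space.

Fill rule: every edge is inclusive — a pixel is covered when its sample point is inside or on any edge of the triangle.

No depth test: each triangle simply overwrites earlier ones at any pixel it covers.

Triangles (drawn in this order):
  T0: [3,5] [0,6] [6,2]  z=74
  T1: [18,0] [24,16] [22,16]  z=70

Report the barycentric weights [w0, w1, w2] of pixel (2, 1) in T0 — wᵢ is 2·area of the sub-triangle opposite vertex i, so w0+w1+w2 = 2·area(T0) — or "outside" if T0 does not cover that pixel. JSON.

T0:
  2·area = 6
  edge (3, 5)→(0, 6): d=(-3,1) inclusive
  edge (0, 6)→(6, 2): d=(6,-4) inclusive
  edge (6, 2)→(3, 5): d=(-3,3) inclusive
    (3,0)@(7, 1): e=[8,-2,0] → ·  [on edge]
    (7,0)@(15, 1): e=[0,30,-24] → ·  [on edge]
    (2,1)@(5, 3): e=[4,2,0] → █  [on edge]
    (3,1)@(7, 3): e=[2,10,-6] → ·
    (4,1)@(9, 3): e=[0,18,-12] → ·  [on edge]
    (1,2)@(3, 5): e=[0,6,0] → █  [on edge]
    (2,2)@(5, 5): e=[-2,14,-6] → ·
    (0,3)@(1, 7): e=[-4,10,0] → ·  [on edge]
    (1,3)@(3, 7): e=[-6,18,-6] → ·
  covered (2 px):
    · · · · · · · · · · · ·
    · · █ · · · · · · · · ·
    · █ · · · · · · · · · ·
    · · · · · · · · · · · ·
    · · · · · · · · · · · ·
    · · · · · · · · · · · ·
    · · · · · · · · · · · ·
    · · · · · · · · · · · ·
    · · · · · · · · · · · ·
T1:
  2·area = 32
  edge (18, 0)→(24, 16): d=(6,16) inclusive
  edge (24, 16)→(22, 16): d=(-2,0) inclusive
  edge (22, 16)→(18, 0): d=(-4,-16) inclusive
    (9,1)@(19, 3): e=[2,26,4] → █
    (10,1)@(21, 3): e=[-30,26,36] → ·
    (9,2)@(19, 5): e=[14,22,-4] → ·
    (10,4)@(21, 9): e=[6,14,12] → █
    (11,4)@(23, 9): e=[-26,14,44] → ·
    (10,5)@(21, 11): e=[18,10,4] → █
    (11,5)@(23, 11): e=[-14,10,36] → ·
    (10,6)@(21, 13): e=[30,6,-4] → ·
    (11,7)@(23, 15): e=[10,2,20] → █
    (11,8)@(23, 17): e=[22,-2,12] → ·
  covered (4 px):
    · · · · · · · · · · · ·
    · · · · · · · · · █ · ·
    · · · · · · · · · · · ·
    · · · · · · · · · · · ·
    · · · · · · · · · · █ ·
    · · · · · · · · · · █ ·
    · · · · · · · · · · · ·
    · · · · · · · · · · · █
    · · · · · · · · · · · ·

Result: [2,0,4]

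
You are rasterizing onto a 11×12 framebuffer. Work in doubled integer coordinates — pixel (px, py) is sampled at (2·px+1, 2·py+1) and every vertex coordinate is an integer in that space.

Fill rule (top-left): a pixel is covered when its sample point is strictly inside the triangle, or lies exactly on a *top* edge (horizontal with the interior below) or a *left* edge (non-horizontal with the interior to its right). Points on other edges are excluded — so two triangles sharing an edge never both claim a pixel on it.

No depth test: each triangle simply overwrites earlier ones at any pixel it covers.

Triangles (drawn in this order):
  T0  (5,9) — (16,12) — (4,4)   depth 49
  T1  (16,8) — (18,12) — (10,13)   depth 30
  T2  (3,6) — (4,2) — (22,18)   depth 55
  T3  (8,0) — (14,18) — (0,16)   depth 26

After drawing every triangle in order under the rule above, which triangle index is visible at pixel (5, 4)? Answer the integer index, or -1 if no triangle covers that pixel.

T0:
  2·area = 52  (B↔C swapped to make it positive)
  edge (5, 9)→(4, 4): d=(-1,-5) top-left  bias=+0
  edge (4, 4)→(16, 12): d=(12,8) right/bottom  bias=-1
  edge (16, 12)→(5, 9): d=(-11,-3) top-left  bias=+0
    (2,2)@(5, 5): e=[4,4,44] → █
    (3,2)@(7, 5): e=[14,-12,50] → ·
    (2,3)@(5, 7): e=[2,28,22] → █
    (3,3)@(7, 7): e=[12,12,28] → █
    (4,3)@(9, 7): e=[22,-4,34] → ·
    (2,4)@(5, 9): e=[0,52,0] → █  [on edge]
    (4,4)@(9, 9): e=[20,20,12] → █
    (5,4)@(11, 9): e=[30,4,18] → █
    (6,4)@(13, 9): e=[40,-12,24] → ·
    (2,5)@(5, 11): e=[-2,76,-22] → ·
    (3,5)@(7, 11): e=[8,60,-16] → ·
    (4,5)@(9, 11): e=[18,44,-10] → ·
    (3,9)@(7, 19): e=[0,156,-104] → ·  [on edge]
  covered (8 px):
    · · · · · · · · · · ·
    · · · · · · · · · · ·
    · · █ · · · · · · · ·
    · · █ █ · · · · · · ·
    · · █ █ █ █ · · · · ·
    · · · · · · █ · · · ·
    · · · · · · · · · · ·
    · · · · · · · · · · ·
    · · · · · · · · · · ·
    · · · · · · · · · · ·
    · · · · · · · · · · ·
    · · · · · · · · · · ·
T1:
  2·area = 34
  edge (16, 8)→(18, 12): d=(2,4) right/bottom  bias=-1
  edge (18, 12)→(10, 13): d=(-8,1) right/bottom  bias=-1
  edge (10, 13)→(16, 8): d=(6,-5) top-left  bias=+0
    (7,4)@(15, 9): e=[6,27,1] → █
    (8,4)@(17, 9): e=[-2,25,11] → ·
    (6,5)@(13, 11): e=[18,13,3] → █
    (8,5)@(17, 11): e=[2,9,23] → █
    (9,5)@(19, 11): e=[-6,7,33] → ·
    (6,6)@(13, 13): e=[22,-3,15] → ·
    (7,6)@(15, 13): e=[14,-5,25] → ·
    (8,6)@(17, 13): e=[6,-7,35] → ·
  covered (4 px):
    · · · · · · · · · · ·
    · · · · · · · · · · ·
    · · · · · · · · · · ·
    · · · · · · · · · · ·
    · · · · · · · █ · · ·
    · · · · · · █ █ █ · ·
    · · · · · · · · · · ·
    · · · · · · · · · · ·
    · · · · · · · · · · ·
    · · · · · · · · · · ·
    · · · · · · · · · · ·
    · · · · · · · · · · ·
T2:
  2·area = 88
  edge (3, 6)→(4, 2): d=(1,-4) top-left  bias=+0
  edge (4, 2)→(22, 18): d=(18,16) right/bottom  bias=-1
  edge (22, 18)→(3, 6): d=(-19,-12) top-left  bias=+0
    (2,1)@(5, 3): e=[5,2,81] → █
    (3,1)@(7, 3): e=[13,-30,105] → ·
    (2,2)@(5, 5): e=[7,38,43] → █
    (3,2)@(7, 5): e=[15,6,67] → █
    (4,2)@(9, 5): e=[23,-26,91] → ·
    (2,3)@(5, 7): e=[9,74,5] → █
    (4,3)@(9, 7): e=[25,10,53] → █
    (5,3)@(11, 7): e=[33,-22,77] → ·
    (2,4)@(5, 9): e=[11,110,-33] → ·
    (3,4)@(7, 9): e=[19,78,-9] → ·
    (4,4)@(9, 9): e=[27,46,15] → █
    (5,4)@(11, 9): e=[35,14,39] → █
  covered (11 px):
    · · · · · · · · · · ·
    · · █ · · · · · · · ·
    · · █ █ · · · · · · ·
    · · █ █ █ · · · · · ·
    · · · · █ █ · · · · ·
    · · · · · █ █ · · · ·
    · · · · · · · █ · · ·
    · · · · · · · · · · ·
    · · · · · · · · · · ·
    · · · · · · · · · · ·
    · · · · · · · · · · ·
    · · · · · · · · · · ·
T3:
  2·area = 240
  edge (8, 0)→(14, 18): d=(6,18) right/bottom  bias=-1
  edge (14, 18)→(0, 16): d=(-14,-2) top-left  bias=+0
  edge (0, 16)→(8, 0): d=(8,-16) top-left  bias=+0
    (3,1)@(7, 3): e=[36,196,8] → █
    (4,1)@(9, 3): e=[0,200,40] → ·  [on edge]
    (3,2)@(7, 5): e=[48,168,24] → █
    (4,2)@(9, 5): e=[12,172,56] → █
    (5,2)@(11, 5): e=[-24,176,88] → ·
    (2,3)@(5, 7): e=[96,136,8] → █
    (5,3)@(11, 7): e=[-12,148,104] → ·
    (2,4)@(5, 9): e=[108,108,24] → █
    (5,4)@(11, 9): e=[0,120,120] → ·  [on edge]
    (1,5)@(3, 11): e=[156,76,8] → █
    (5,5)@(11, 11): e=[12,92,136] → █
    (6,5)@(13, 11): e=[-24,96,168] → ·
    (6,7)@(13, 15): e=[0,40,200] → ·  [on edge]
    (3,8)@(7, 17): e=[120,0,120] → █  [on edge]
    (10,9)@(21, 19): e=[-120,0,360] → ·  [on edge]
    (7,10)@(15, 21): e=[0,-40,280] → ·  [on edge]
  covered (29 px):
    · · · · · · · · · · ·
    · · · █ · · · · · · ·
    · · · █ █ · · · · · ·
    · · █ █ █ · · · · · ·
    · · █ █ █ · · · · · ·
    · █ █ █ █ █ · · · · ·
    · █ █ █ █ █ · · · · ·
    █ █ █ █ █ █ · · · · ·
    · · · █ █ █ █ · · · ·
    · · · · · · · · · · ·
    · · · · · · · · · · ·
    · · · · · · · · · · ·

Z-buffer (winner per pixel, '.' = empty):
  . . . . . . . . . . .
  . . 2 3 . . . . . . .
  . . 2 3 3 . . . . . .
  . . 3 3 3 . . . . . .
  . . 3 3 3 2 . 1 . . .
  . 3 3 3 3 3 2 1 1 . .
  . 3 3 3 3 3 . 2 . . .
  3 3 3 3 3 3 . . . . .
  . . . 3 3 3 3 . . . .
  . . . . . . . . . . .
  . . . . . . . . . . .
  . . . . . . . . . . .

Answer: 2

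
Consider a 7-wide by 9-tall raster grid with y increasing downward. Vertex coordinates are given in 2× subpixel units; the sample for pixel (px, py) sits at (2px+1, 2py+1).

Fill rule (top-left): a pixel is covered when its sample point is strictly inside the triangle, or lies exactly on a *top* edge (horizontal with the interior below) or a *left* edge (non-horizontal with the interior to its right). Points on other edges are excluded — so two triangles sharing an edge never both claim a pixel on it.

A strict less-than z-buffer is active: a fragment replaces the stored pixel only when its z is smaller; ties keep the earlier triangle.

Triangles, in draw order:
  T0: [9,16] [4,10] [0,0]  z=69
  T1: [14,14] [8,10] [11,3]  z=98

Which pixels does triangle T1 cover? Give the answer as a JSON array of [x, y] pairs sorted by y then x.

T0:
  2·area = 26
  edge (9, 16)→(4, 10): d=(-5,-6) top-left  bias=+0
  edge (4, 10)→(0, 0): d=(-4,-10) top-left  bias=+0
  edge (0, 0)→(9, 16): d=(9,16) right/bottom  bias=-1
    (1,3)@(3, 7): e=[9,2,15] → █
    (2,3)@(5, 7): e=[21,22,-17] → ·
    (1,4)@(3, 9): e=[-1,-6,33] → ·
    (2,4)@(5, 9): e=[11,14,1] → █
    (3,4)@(7, 9): e=[23,34,-31] → ·
    (2,5)@(5, 11): e=[1,6,19] → █
    (3,5)@(7, 11): e=[13,26,-13] → ·
    (2,6)@(5, 13): e=[-9,-2,37] → ·
    (3,6)@(7, 13): e=[3,18,5] → █
    (4,6)@(9, 13): e=[15,38,-27] → ·
    (3,7)@(7, 15): e=[-7,10,23] → ·
  covered (4 px):
    · · · · · · ·
    · · · · · · ·
    · · · · · · ·
    · █ · · · · ·
    · · █ · · · ·
    · · █ · · · ·
    · · · █ · · ·
    · · · · · · ·
    · · · · · · ·
T1:
  2·area = 54
  edge (14, 14)→(8, 10): d=(-6,-4) top-left  bias=+0
  edge (8, 10)→(11, 3): d=(3,-7) top-left  bias=+0
  edge (11, 3)→(14, 14): d=(3,11) right/bottom  bias=-1
    (5,1)@(11, 3): e=[54,0,0] → ·  [on edge]
    (5,2)@(11, 5): e=[42,6,6] → █
    (6,2)@(13, 5): e=[50,20,-16] → ·
    (5,3)@(11, 7): e=[30,12,12] → █
    (6,3)@(13, 7): e=[38,26,-10] → ·
    (4,4)@(9, 9): e=[10,4,40] → █
    (6,4)@(13, 9): e=[26,32,-4] → ·
    (4,5)@(9, 11): e=[-2,10,46] → ·
    (5,5)@(11, 11): e=[6,24,24] → █
    (6,5)@(13, 11): e=[14,38,2] → █
    (5,6)@(11, 13): e=[-6,30,30] → ·
    (6,6)@(13, 13): e=[2,44,8] → █
    (2,8)@(5, 17): e=[-54,0,108] → ·  [on edge]
  covered (7 px):
    · · · · · · ·
    · · · · · · ·
    · · · · · █ ·
    · · · · · █ ·
    · · · · █ █ ·
    · · · · · █ █
    · · · · · · █
    · · · · · · ·
    · · · · · · ·

Final: [[5,2],[5,3],[4,4],[5,4],[5,5],[6,5],[6,6]]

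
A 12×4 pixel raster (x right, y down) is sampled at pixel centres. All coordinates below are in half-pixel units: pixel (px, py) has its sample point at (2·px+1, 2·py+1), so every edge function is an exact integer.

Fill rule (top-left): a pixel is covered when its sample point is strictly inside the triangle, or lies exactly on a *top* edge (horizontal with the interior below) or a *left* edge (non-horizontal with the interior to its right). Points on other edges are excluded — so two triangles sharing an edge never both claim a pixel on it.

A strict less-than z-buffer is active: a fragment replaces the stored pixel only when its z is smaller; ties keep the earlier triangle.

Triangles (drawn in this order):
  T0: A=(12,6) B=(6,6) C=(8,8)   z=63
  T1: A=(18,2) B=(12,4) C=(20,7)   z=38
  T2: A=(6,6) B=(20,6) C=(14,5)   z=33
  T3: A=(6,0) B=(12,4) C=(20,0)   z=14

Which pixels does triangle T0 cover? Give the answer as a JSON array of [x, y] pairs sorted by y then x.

T0:
  2·area = 12  (B↔C swapped to make it positive)
  edge (12, 6)→(8, 8): d=(-4,2) right/bottom  bias=-1
  edge (8, 8)→(6, 6): d=(-2,-2) top-left  bias=+0
  edge (6, 6)→(12, 6): d=(6,0) top-left  bias=+0
    (0,0)@(1, 1): e=[42,0,-30] → ·  [on edge]
    (1,1)@(3, 3): e=[30,0,-18] → ·  [on edge]
    (2,2)@(5, 5): e=[18,0,-6] → ·  [on edge]
    (3,3)@(7, 7): e=[6,0,6] → █  [on edge]
    (4,3)@(9, 7): e=[2,4,6] → █
    (5,3)@(11, 7): e=[-2,8,6] → ·
  covered (2 px):
    · · · · · · · · · · · ·
    · · · · · · · · · · · ·
    · · · · · · · · · · · ·
    · · · █ █ · · · · · · ·
T1:
  2·area = 34  (B↔C swapped to make it positive)
  edge (18, 2)→(20, 7): d=(2,5) right/bottom  bias=-1
  edge (20, 7)→(12, 4): d=(-8,-3) top-left  bias=+0
  edge (12, 4)→(18, 2): d=(6,-2) top-left  bias=+0
    (10,0)@(21, 1): e=[-17,51,0] → ·  [on edge]
    (7,1)@(15, 3): e=[17,17,0] → █  [on edge]
    (8,1)@(17, 3): e=[7,23,4] → █
    (9,1)@(19, 3): e=[-3,29,8] → ·
    (4,2)@(9, 5): e=[51,-17,0] → ·  [on edge]
    (7,2)@(15, 5): e=[21,1,12] → █
    (9,2)@(19, 5): e=[1,13,20] → █
    (10,2)@(21, 5): e=[-9,19,24] → ·
    (1,3)@(3, 7): e=[85,-51,0] → ·  [on edge]
    (7,3)@(15, 7): e=[25,-15,24] → ·
    (8,3)@(17, 7): e=[15,-9,28] → ·
    (9,3)@(19, 7): e=[5,-3,32] → ·
  covered (5 px):
    · · · · · · · · · · · ·
    · · · · · · · █ █ · · ·
    · · · · · · · █ █ █ · ·
    · · · · · · · · · · · ·
T2:
  2·area = 14  (B↔C swapped to make it positive)
  edge (6, 6)→(14, 5): d=(8,-1) top-left  bias=+0
  edge (14, 5)→(20, 6): d=(6,1) right/bottom  bias=-1
  edge (20, 6)→(6, 6): d=(-14,0) right/bottom  bias=-1
  covered (0 px):
    · · · · · · · · · · · ·
    · · · · · · · · · · · ·
    · · · · · · · · · · · ·
    · · · · · · · · · · · ·
T3:
  2·area = 56  (B↔C swapped to make it positive)
  edge (6, 0)→(20, 0): d=(14,0) top-left  bias=+0
  edge (20, 0)→(12, 4): d=(-8,4) right/bottom  bias=-1
  edge (12, 4)→(6, 0): d=(-6,-4) top-left  bias=+0
    (4,0)@(9, 1): e=[14,36,6] → █
    (5,0)@(11, 1): e=[14,28,14] → █
    (6,0)@(13, 1): e=[14,20,22] → █
    (7,0)@(15, 1): e=[14,12,30] → █
    (8,0)@(17, 1): e=[14,4,38] → █
    (9,0)@(19, 1): e=[14,-4,46] → ·
    (4,1)@(9, 3): e=[42,20,-6] → ·
    (5,1)@(11, 3): e=[42,12,2] → █
    (7,1)@(15, 3): e=[42,-4,18] → ·
    (8,1)@(17, 3): e=[42,-12,26] → ·
    (5,2)@(11, 5): e=[70,-4,-10] → ·
    (6,2)@(13, 5): e=[70,-12,-2] → ·
  covered (7 px):
    · · · · █ █ █ █ █ · · ·
    · · · · · █ █ · · · · ·
    · · · · · · · · · · · ·
    · · · · · · · · · · · ·

Final: [[3,3],[4,3]]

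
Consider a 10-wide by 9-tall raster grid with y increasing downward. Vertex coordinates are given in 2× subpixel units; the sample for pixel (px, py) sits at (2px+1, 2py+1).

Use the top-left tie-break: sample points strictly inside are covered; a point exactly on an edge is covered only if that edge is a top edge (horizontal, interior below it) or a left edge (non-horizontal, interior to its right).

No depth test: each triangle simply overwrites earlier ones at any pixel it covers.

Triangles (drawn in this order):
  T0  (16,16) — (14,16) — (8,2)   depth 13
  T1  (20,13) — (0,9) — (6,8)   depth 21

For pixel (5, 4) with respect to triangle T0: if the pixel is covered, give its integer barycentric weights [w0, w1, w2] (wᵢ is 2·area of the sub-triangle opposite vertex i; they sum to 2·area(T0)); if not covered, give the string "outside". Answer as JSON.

T0:
  2·area = 28
  edge (16, 16)→(14, 16): d=(-2,0) right/bottom  bias=-1
  edge (14, 16)→(8, 2): d=(-6,-14) top-left  bias=+0
  edge (8, 2)→(16, 16): d=(8,14) right/bottom  bias=-1
    (5,4)@(11, 9): e=[14,0,14] → X  [on edge]
    (6,4)@(13, 9): e=[14,28,-14] → .
    (5,5)@(11, 11): e=[10,-12,30] → .
    (6,5)@(13, 11): e=[10,16,2] → X
    (7,5)@(15, 11): e=[10,44,-26] → .
    (6,6)@(13, 13): e=[6,4,18] → X
    (7,6)@(15, 13): e=[6,32,-10] → .
    (6,7)@(13, 15): e=[2,-8,34] → .
    (7,7)@(15, 15): e=[2,20,6] → X
    (8,7)@(17, 15): e=[2,48,-22] → .
    (7,8)@(15, 17): e=[-2,8,22] → .
  covered (4 px):
    . . . . . . . . . .
    . . . . . . . . . .
    . . . . . . . . . .
    . . . . . . . . . .
    . . . . . X . . . .
    . . . . . . X . . .
    . . . . . . X . . .
    . . . . . . . X . .
    . . . . . . . . . .
T1:
  2·area = 44
  edge (20, 13)→(0, 9): d=(-20,-4) top-left  bias=+0
  edge (0, 9)→(6, 8): d=(6,-1) top-left  bias=+0
  edge (6, 8)→(20, 13): d=(14,5) right/bottom  bias=-1
    (0,4)@(1, 9): e=[4,1,39] → X
    (1,4)@(3, 9): e=[12,3,29] → X
    (2,4)@(5, 9): e=[20,5,19] → X
    (3,4)@(7, 9): e=[28,7,9] → X
    (4,4)@(9, 9): e=[36,9,-1] → .
    (0,5)@(1, 11): e=[-36,13,67] → .
    (1,5)@(3, 11): e=[-28,15,57] → .
    (2,5)@(5, 11): e=[-20,17,47] → .
    (3,5)@(7, 11): e=[-12,19,37] → .
    (5,5)@(11, 11): e=[4,23,17] → X
    (6,5)@(13, 11): e=[12,25,7] → X
    (7,5)@(15, 11): e=[20,27,-3] → .
  covered (6 px):
    . . . . . . . . . .
    . . . . . . . . . .
    . . . . . . . . . .
    . . . . . . . . . .
    X X X X . . . . . .
    . . . . . X X . . .
    . . . . . . . . . .
    . . . . . . . . . .
    . . . . . . . . . .

Answer: [0,14,14]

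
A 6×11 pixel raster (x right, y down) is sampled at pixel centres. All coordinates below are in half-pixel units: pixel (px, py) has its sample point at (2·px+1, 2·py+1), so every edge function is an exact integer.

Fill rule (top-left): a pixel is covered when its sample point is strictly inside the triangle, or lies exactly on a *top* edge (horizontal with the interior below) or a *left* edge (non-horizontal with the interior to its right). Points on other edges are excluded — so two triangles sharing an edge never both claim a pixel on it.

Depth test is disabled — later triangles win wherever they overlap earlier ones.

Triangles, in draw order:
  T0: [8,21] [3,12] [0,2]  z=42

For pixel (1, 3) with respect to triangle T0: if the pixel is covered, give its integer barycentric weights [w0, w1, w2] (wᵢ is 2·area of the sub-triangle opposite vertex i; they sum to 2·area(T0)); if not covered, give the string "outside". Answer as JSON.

T0:
  2·area = 23
  edge (8, 21)→(3, 12): d=(-5,-9) top-left  bias=+0
  edge (3, 12)→(0, 2): d=(-3,-10) top-left  bias=+0
  edge (0, 2)→(8, 21): d=(8,19) right/bottom  bias=-1
    (0,2)@(1, 5): e=[17,1,5] → X
    (1,2)@(3, 5): e=[35,21,-33] → .
    (0,3)@(1, 7): e=[7,-5,21] → .
    (1,5)@(3, 11): e=[5,3,15] → X
    (2,5)@(5, 11): e=[23,23,-23] → .
    (1,6)@(3, 13): e=[-5,-3,31] → .
    (2,7)@(5, 15): e=[3,11,9] → X
    (3,7)@(7, 15): e=[21,31,-29] → .
    (2,8)@(5, 17): e=[-7,5,25] → .
    (3,9)@(7, 19): e=[1,19,3] → X
    (4,9)@(9, 19): e=[19,39,-35] → .
    (3,10)@(7, 21): e=[-9,13,19] → .
  covered (4 px):
    . . . . . .
    . . . . . .
    X . . . . .
    . . . . . .
    . . . . . .
    . X . . . .
    . . . . . .
    . . X . . .
    . . . . . .
    . . . X . .
    . . . . . .

Result: "outside"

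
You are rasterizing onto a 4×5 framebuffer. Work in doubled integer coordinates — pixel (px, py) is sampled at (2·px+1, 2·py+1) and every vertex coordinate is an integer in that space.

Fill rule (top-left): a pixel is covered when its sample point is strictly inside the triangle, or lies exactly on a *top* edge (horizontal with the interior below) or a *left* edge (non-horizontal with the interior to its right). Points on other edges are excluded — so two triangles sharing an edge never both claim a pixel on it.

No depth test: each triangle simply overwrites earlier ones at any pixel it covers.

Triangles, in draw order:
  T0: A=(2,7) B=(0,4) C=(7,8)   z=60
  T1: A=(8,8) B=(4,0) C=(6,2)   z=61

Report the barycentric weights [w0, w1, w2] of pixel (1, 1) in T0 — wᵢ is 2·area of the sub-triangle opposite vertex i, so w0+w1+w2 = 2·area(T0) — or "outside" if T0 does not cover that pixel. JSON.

T0:
  2·area = 13
  edge (2, 7)→(0, 4): d=(-2,-3) top-left  bias=+0
  edge (0, 4)→(7, 8): d=(7,4) right/bottom  bias=-1
  edge (7, 8)→(2, 7): d=(-5,-1) top-left  bias=+0
    (0,2)@(1, 5): e=[1,3,9] → X
    (1,2)@(3, 5): e=[7,-5,11] → .
    (0,3)@(1, 7): e=[-3,17,-1] → .
    (1,3)@(3, 7): e=[3,9,1] → X
    (2,3)@(5, 7): e=[9,1,3] → X
    (3,3)@(7, 7): e=[15,-7,5] → .
    (1,4)@(3, 9): e=[-1,23,-9] → .
    (2,4)@(5, 9): e=[5,15,-7] → .
  covered (3 px):
    . . . .
    . . . .
    X . . .
    . X X .
    . . . .
T1:
  2·area = 8
  edge (8, 8)→(4, 0): d=(-4,-8) top-left  bias=+0
  edge (4, 0)→(6, 2): d=(2,2) right/bottom  bias=-1
  edge (6, 2)→(8, 8): d=(2,6) right/bottom  bias=-1
    (2,0)@(5, 1): e=[4,0,4] → .  [on edge]
    (3,1)@(7, 3): e=[12,0,-4] → .  [on edge]
    (3,2)@(7, 5): e=[4,4,0] → .  [on edge]
  covered (0 px):
    . . . .
    . . . .
    . . . .
    . . . .
    . . . .

Final: "outside"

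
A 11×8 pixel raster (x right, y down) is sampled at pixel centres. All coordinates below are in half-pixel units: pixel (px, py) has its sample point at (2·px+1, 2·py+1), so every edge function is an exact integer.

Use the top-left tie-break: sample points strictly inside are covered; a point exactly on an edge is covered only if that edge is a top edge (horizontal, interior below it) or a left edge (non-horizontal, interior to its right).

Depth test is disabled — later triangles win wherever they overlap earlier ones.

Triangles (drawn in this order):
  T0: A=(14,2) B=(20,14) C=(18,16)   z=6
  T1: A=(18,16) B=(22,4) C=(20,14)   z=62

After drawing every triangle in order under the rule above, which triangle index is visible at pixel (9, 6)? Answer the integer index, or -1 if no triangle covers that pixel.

T0:
  2·area = 36
  edge (14, 2)→(20, 14): d=(6,12) right/bottom  bias=-1
  edge (20, 14)→(18, 16): d=(-2,2) right/bottom  bias=-1
  edge (18, 16)→(14, 2): d=(-4,-14) top-left  bias=+0
    (7,2)@(15, 5): e=[6,28,2] → █
    (8,2)@(17, 5): e=[-18,24,30] → ·
    (7,3)@(15, 7): e=[18,24,-6] → ·
    (8,4)@(17, 9): e=[6,16,14] → █
    (9,4)@(19, 9): e=[-18,12,42] → ·
    (8,5)@(17, 11): e=[18,12,6] → █
    (9,5)@(19, 11): e=[-6,8,34] → ·
    (8,6)@(17, 13): e=[30,8,-2] → ·
    (9,6)@(19, 13): e=[6,4,26] → █
    (10,6)@(21, 13): e=[-18,0,54] → ·  [on edge]
    (9,7)@(19, 15): e=[18,0,18] → ·  [on edge]
  covered (4 px):
    · · · · · · · · · · ·
    · · · · · · · · · · ·
    · · · · · · · █ · · ·
    · · · · · · · · · · ·
    · · · · · · · · █ · ·
    · · · · · · · · █ · ·
    · · · · · · · · · █ ·
    · · · · · · · · · · ·
T1:
  2·area = 16
  edge (18, 16)→(22, 4): d=(4,-12) top-left  bias=+0
  edge (22, 4)→(20, 14): d=(-2,10) right/bottom  bias=-1
  edge (20, 14)→(18, 16): d=(-2,2) right/bottom  bias=-1
    (10,3)@(21, 7): e=[0,4,12] → █  [on edge]
    (10,4)@(21, 9): e=[8,0,8] → ·  [on edge]
    (9,6)@(19, 13): e=[0,12,4] → █  [on edge]
    (10,6)@(21, 13): e=[24,-8,0] → ·  [on edge]
    (9,7)@(19, 15): e=[8,8,0] → ·  [on edge]
  covered (2 px):
    · · · · · · · · · · ·
    · · · · · · · · · · ·
    · · · · · · · · · · ·
    · · · · · · · · · · █
    · · · · · · · · · · ·
    · · · · · · · · · · ·
    · · · · · · · · · █ ·
    · · · · · · · · · · ·

Z-buffer (winner per pixel, '.' = empty):
  . . . . . . . . . . .
  . . . . . . . . . . .
  . . . . . . . 0 . . .
  . . . . . . . . . . 1
  . . . . . . . . 0 . .
  . . . . . . . . 0 . .
  . . . . . . . . . 1 .
  . . . . . . . . . . .

Result: 1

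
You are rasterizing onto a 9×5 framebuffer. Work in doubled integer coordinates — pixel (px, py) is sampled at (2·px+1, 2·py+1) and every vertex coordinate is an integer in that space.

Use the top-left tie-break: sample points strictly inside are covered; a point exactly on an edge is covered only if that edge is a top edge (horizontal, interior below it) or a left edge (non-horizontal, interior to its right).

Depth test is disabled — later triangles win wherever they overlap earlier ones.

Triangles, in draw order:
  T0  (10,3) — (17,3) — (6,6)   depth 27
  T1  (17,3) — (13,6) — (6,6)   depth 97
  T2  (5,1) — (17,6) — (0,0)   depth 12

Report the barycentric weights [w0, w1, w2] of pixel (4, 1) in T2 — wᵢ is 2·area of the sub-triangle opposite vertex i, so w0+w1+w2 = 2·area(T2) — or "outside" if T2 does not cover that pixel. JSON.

T0:
  2·area = 21
  edge (10, 3)→(17, 3): d=(7,0) top-left  bias=+0
  edge (17, 3)→(6, 6): d=(-11,3) right/bottom  bias=-1
  edge (6, 6)→(10, 3): d=(4,-3) top-left  bias=+0
    (0,1)@(1, 3): e=[0,48,-27] → ·  [on edge]
    (1,1)@(3, 3): e=[0,42,-21] → ·  [on edge]
    (2,1)@(5, 3): e=[0,36,-15] → ·  [on edge]
    (3,1)@(7, 3): e=[0,30,-9] → ·  [on edge]
    (4,1)@(9, 3): e=[0,24,-3] → ·  [on edge]
    (5,1)@(11, 3): e=[0,18,3] → █  [on edge]
    (6,1)@(13, 3): e=[0,12,9] → █  [on edge]
    (7,1)@(15, 3): e=[0,6,15] → █  [on edge]
    (8,1)@(17, 3): e=[0,0,21] → ·  [on edge]
    (4,2)@(9, 5): e=[14,2,5] → █
    (5,2)@(11, 5): e=[14,-4,11] → ·
    (6,2)@(13, 5): e=[14,-10,17] → ·
  covered (4 px):
    · · · · · · · · ·
    · · · · · █ █ █ ·
    · · · · █ · · · ·
    · · · · · · · · ·
    · · · · · · · · ·
T1:
  2·area = 21
  edge (17, 3)→(13, 6): d=(-4,3) right/bottom  bias=-1
  edge (13, 6)→(6, 6): d=(-7,0) right/bottom  bias=-1
  edge (6, 6)→(17, 3): d=(11,-3) top-left  bias=+0
    (8,1)@(17, 3): e=[0,21,0] → ·  [on edge]
    (5,2)@(11, 5): e=[10,7,4] → █
    (6,2)@(13, 5): e=[4,7,10] → █
    (7,2)@(15, 5): e=[-2,7,16] → ·
    (5,3)@(11, 7): e=[2,-7,26] → ·
    (6,3)@(13, 7): e=[-4,-7,32] → ·
    (4,4)@(9, 9): e=[0,-21,42] → ·  [on edge]
  covered (2 px):
    · · · · · · · · ·
    · · · · · · · · ·
    · · · · · █ █ · ·
    · · · · · · · · ·
    · · · · · · · · ·
T2:
  2·area = 13
  edge (5, 1)→(17, 6): d=(12,5) right/bottom  bias=-1
  edge (17, 6)→(0, 0): d=(-17,-6) top-left  bias=+0
  edge (0, 0)→(5, 1): d=(5,1) right/bottom  bias=-1
    (1,0)@(3, 1): e=[10,1,2] → █
    (2,0)@(5, 1): e=[0,13,0] → ·  [on edge]
    (1,1)@(3, 3): e=[34,-33,12] → ·
    (4,1)@(9, 3): e=[4,3,6] → █
    (5,1)@(11, 3): e=[-6,15,4] → ·
    (7,1)@(15, 3): e=[-26,39,0] → ·  [on edge]
    (4,2)@(9, 5): e=[28,-31,16] → ·
  covered (2 px):
    · █ · · · · · · ·
    · · · · █ · · · ·
    · · · · · · · · ·
    · · · · · · · · ·
    · · · · · · · · ·

Final: [3,6,4]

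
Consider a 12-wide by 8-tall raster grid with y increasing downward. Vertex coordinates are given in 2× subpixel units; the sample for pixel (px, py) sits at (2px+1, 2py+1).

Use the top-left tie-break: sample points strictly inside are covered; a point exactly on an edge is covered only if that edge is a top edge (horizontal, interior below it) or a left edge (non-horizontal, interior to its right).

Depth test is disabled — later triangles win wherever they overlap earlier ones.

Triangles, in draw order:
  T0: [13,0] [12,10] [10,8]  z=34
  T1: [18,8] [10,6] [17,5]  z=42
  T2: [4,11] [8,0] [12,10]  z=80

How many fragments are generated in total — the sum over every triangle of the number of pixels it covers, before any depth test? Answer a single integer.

T0:
  2·area = 22
  edge (13, 0)→(12, 10): d=(-1,10) right/bottom  bias=-1
  edge (12, 10)→(10, 8): d=(-2,-2) top-left  bias=+0
  edge (10, 8)→(13, 0): d=(3,-8) top-left  bias=+0
    (1,0)@(3, 1): e=[99,0,-77] → .  [on edge]
    (2,1)@(5, 3): e=[77,0,-55] → .  [on edge]
    (3,2)@(7, 5): e=[55,0,-33] → .  [on edge]
    (4,3)@(9, 7): e=[33,0,-11] → .  [on edge]
    (5,3)@(11, 7): e=[13,4,5] → X
    (6,3)@(13, 7): e=[-7,8,21] → .
    (5,4)@(11, 9): e=[11,0,11] → X  [on edge]
    (6,4)@(13, 9): e=[-9,4,27] → .
    (5,5)@(11, 11): e=[9,-4,17] → .
    (6,5)@(13, 11): e=[-11,0,33] → .  [on edge]
    (7,6)@(15, 13): e=[-33,0,55] → .  [on edge]
    (8,7)@(17, 15): e=[-55,0,77] → .  [on edge]
  covered (2 px):
    . . . . . . . . . . . .
    . . . . . . . . . . . .
    . . . . . . . . . . . .
    . . . . . X . . . . . .
    . . . . . X . . . . . .
    . . . . . . . . . . . .
    . . . . . . . . . . . .
    . . . . . . . . . . . .
T1:
  2·area = 22
  edge (18, 8)→(10, 6): d=(-8,-2) top-left  bias=+0
  edge (10, 6)→(17, 5): d=(7,-1) top-left  bias=+0
  edge (17, 5)→(18, 8): d=(1,3) right/bottom  bias=-1
    (8,2)@(17, 5): e=[22,0,0] → .  [on edge]
    (1,3)@(3, 7): e=[-22,0,44] → .  [on edge]
    (7,3)@(15, 7): e=[2,12,8] → X
    (8,3)@(17, 7): e=[6,14,2] → X
    (9,3)@(19, 7): e=[10,16,-4] → .
    (7,4)@(15, 9): e=[-14,26,10] → .
    (8,4)@(17, 9): e=[-10,28,4] → .
    (9,5)@(19, 11): e=[-22,44,0] → .  [on edge]
  covered (2 px):
    . . . . . . . . . . . .
    . . . . . . . . . . . .
    . . . . . . . . . . . .
    . . . . . . . X X . . .
    . . . . . . . . . . . .
    . . . . . . . . . . . .
    . . . . . . . . . . . .
    . . . . . . . . . . . .
T2:
  2·area = 84
  edge (4, 11)→(8, 0): d=(4,-11) top-left  bias=+0
  edge (8, 0)→(12, 10): d=(4,10) right/bottom  bias=-1
  edge (12, 10)→(4, 11): d=(-8,1) right/bottom  bias=-1
    (3,1)@(7, 3): e=[1,22,61] → X
    (4,1)@(9, 3): e=[23,2,59] → X
    (5,1)@(11, 3): e=[45,-18,57] → .
    (3,2)@(7, 5): e=[9,30,45] → X
    (5,2)@(11, 5): e=[53,-10,41] → .
    (3,3)@(7, 7): e=[17,38,29] → X
    (5,3)@(11, 7): e=[61,-2,25] → .
    (2,4)@(5, 9): e=[3,66,15] → X
    (5,4)@(11, 9): e=[69,6,9] → X
    (6,4)@(13, 9): e=[91,-14,7] → .
    (2,5)@(5, 11): e=[11,74,-1] → .
    (3,5)@(7, 11): e=[33,54,-3] → .
  covered (10 px):
    . . . . . . . . . . . .
    . . . X X . . . . . . .
    . . . X X . . . . . . .
    . . . X X . . . . . . .
    . . X X X X . . . . . .
    . . . . . . . . . . . .
    . . . . . . . . . . . .
    . . . . . . . . . . . .

Final: 14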